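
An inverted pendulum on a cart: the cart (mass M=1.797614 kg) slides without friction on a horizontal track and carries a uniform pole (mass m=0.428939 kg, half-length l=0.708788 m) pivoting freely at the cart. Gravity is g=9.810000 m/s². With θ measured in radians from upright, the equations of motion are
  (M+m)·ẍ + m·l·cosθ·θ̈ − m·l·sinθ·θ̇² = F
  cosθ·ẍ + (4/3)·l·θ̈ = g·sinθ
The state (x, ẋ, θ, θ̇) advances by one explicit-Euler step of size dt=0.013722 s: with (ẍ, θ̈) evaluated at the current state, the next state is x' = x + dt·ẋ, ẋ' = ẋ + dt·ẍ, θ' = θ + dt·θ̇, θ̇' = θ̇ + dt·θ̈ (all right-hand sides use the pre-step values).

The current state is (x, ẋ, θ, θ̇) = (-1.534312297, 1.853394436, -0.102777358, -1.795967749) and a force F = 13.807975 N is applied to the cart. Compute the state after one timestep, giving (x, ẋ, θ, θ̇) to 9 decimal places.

(-1.508880019, 1.954279289, -0.127421627, -1.916768992)

sinθ=-0.102596511, cosθ=0.994723055
temp = (F + m·l·θ̇²·sinθ)/(M+m) = (13.807975 + -0.100610093)/2.226553 = 6.156316471
θ̈ = (g·sinθ − cosθ·temp)/(l·(4/3 − m·cos²θ/(M+m))) = -8.803472020
ẍ = temp − m·l·θ̈·cosθ/(M+m) = 7.352051703
Euler: x'=-1.534312297+0.013722·1.853394436=-1.508880019, ẋ'=1.853394436+0.013722·7.352051703=1.954279289
       θ'=-0.102777358+0.013722·-1.795967749=-0.127421627, θ̇'=-1.795967749+0.013722·-8.803472020=-1.916768992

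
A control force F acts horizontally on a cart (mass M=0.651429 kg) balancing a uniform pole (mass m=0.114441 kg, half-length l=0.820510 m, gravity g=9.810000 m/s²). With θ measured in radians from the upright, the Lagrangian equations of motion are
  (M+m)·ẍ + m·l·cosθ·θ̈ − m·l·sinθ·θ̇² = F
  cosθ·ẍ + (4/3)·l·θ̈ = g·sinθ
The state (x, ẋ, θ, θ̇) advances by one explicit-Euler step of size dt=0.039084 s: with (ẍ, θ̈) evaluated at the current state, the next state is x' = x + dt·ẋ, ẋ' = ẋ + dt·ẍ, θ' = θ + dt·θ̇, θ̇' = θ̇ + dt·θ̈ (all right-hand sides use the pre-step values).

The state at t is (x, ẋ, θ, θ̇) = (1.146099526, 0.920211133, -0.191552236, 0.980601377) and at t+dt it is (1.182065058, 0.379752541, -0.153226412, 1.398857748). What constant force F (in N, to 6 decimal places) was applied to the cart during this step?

ẍ = (ẋ'−ẋ)/dt = (0.379752541−0.920211133)/0.039084 = -13.828129
θ̈ = (θ̇'−θ̇)/dt = (1.398857748−0.980601377)/0.039084 = 10.701473
sinθ=-0.190383, cosθ=0.981710
F = (M+m)·ẍ + m·l·cosθ·θ̈ − m·l·sinθ·θ̇² = -10.590549 + 0.986489 − -0.017190 = -9.586870

F = -9.586870 N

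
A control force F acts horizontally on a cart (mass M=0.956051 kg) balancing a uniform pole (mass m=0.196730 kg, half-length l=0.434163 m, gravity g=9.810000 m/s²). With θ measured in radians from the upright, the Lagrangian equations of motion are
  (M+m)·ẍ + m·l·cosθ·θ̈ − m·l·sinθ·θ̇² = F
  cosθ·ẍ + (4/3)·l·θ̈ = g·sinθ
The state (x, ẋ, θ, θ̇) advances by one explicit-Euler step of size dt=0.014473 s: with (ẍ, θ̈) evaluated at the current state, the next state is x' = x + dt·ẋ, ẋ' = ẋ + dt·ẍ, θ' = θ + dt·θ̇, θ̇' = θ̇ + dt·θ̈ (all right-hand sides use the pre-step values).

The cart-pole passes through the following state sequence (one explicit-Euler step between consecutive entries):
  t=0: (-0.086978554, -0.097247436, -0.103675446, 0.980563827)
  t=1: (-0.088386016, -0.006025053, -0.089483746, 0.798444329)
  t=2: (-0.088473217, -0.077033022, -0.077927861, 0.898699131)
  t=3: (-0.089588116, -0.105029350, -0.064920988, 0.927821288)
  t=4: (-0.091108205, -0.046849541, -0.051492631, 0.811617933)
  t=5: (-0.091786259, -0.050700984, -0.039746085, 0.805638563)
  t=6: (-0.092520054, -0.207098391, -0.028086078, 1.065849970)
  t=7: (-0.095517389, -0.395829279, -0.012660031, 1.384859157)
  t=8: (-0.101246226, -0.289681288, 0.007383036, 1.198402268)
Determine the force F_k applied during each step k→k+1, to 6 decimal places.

step 0→1:
  ẍ = (ẋ'−ẋ)/dt = (-0.006025053−-0.097247436)/0.014473 = 6.302935
  θ̈ = (θ̇'−θ̇)/dt = (0.798444329−0.980563827)/0.014473 = -12.583397
  sinθ=-0.103490, cosθ=0.994631
  F = (M+m)·ẍ + m·l·cosθ·θ̈ − m·l·sinθ·θ̇² = 7.265904 + -1.069013 − -0.008499 = 6.205390
step 1→2:
  ẍ = (ẋ'−ẋ)/dt = (-0.077033022−-0.006025053)/0.014473 = -4.906237
  θ̈ = (θ̇'−θ̇)/dt = (0.898699131−0.798444329)/0.014473 = 6.927023
  sinθ=-0.089364, cosθ=0.995999
  F = (M+m)·ẍ + m·l·cosθ·θ̈ − m·l·sinθ·θ̇² = -5.655817 + 0.589290 − -0.004866 = -5.061661
step 2→3:
  ẍ = (ẋ'−ẋ)/dt = (-0.105029350−-0.077033022)/0.014473 = -1.934383
  θ̈ = (θ̇'−θ̇)/dt = (0.927821288−0.898699131)/0.014473 = 2.012171
  sinθ=-0.077849, cosθ=0.996965
  F = (M+m)·ẍ + m·l·cosθ·θ̈ − m·l·sinθ·θ̇² = -2.229920 + 0.171344 − -0.005370 = -2.053206
step 3→4:
  ẍ = (ẋ'−ẋ)/dt = (-0.046849541−-0.105029350)/0.014473 = 4.019886
  θ̈ = (θ̇'−θ̇)/dt = (0.811617933−0.927821288)/0.014473 = -8.028975
  sinθ=-0.064875, cosθ=0.997893
  F = (M+m)·ẍ + m·l·cosθ·θ̈ − m·l·sinθ·θ̇² = 4.634048 + -0.684333 − -0.004770 = 3.954485
step 4→5:
  ẍ = (ẋ'−ẋ)/dt = (-0.050700984−-0.046849541)/0.014473 = -0.266112
  θ̈ = (θ̇'−θ̇)/dt = (0.805638563−0.811617933)/0.014473 = -0.413140
  sinθ=-0.051470, cosθ=0.998675
  F = (M+m)·ẍ + m·l·cosθ·θ̈ − m·l·sinθ·θ̇² = -0.306769 + -0.035241 − -0.002896 = -0.339114
step 5→6:
  ẍ = (ẋ'−ẋ)/dt = (-0.207098391−-0.050700984)/0.014473 = -10.806150
  θ̈ = (θ̇'−θ̇)/dt = (1.065849970−0.805638563)/0.014473 = 17.979093
  sinθ=-0.039736, cosθ=0.999210
  F = (M+m)·ẍ + m·l·cosθ·θ̈ − m·l·sinθ·θ̇² = -12.457124 + 1.534433 − -0.002203 = -10.920488
step 6→7:
  ẍ = (ẋ'−ẋ)/dt = (-0.395829279−-0.207098391)/0.014473 = -13.040205
  θ̈ = (θ̇'−θ̇)/dt = (1.384859157−1.065849970)/0.014473 = 22.041677
  sinθ=-0.028082, cosθ=0.999606
  F = (M+m)·ẍ + m·l·cosθ·θ̈ − m·l·sinθ·θ̇² = -15.032501 + 1.881901 − -0.002725 = -13.147875
step 7→8:
  ẍ = (ẋ'−ẋ)/dt = (-0.289681288−-0.395829279)/0.014473 = 7.334208
  θ̈ = (θ̇'−θ̇)/dt = (1.198402268−1.384859157)/0.014473 = -12.883085
  sinθ=-0.012660, cosθ=0.999920
  F = (M+m)·ẍ + m·l·cosθ·θ̈ − m·l·sinθ·θ̇² = 8.454736 + -1.100293 − -0.002074 = 7.356516

F_0 = 6.205390 N
F_1 = -5.061661 N
F_2 = -2.053206 N
F_3 = 3.954485 N
F_4 = -0.339114 N
F_5 = -10.920488 N
F_6 = -13.147875 N
F_7 = 7.356516 N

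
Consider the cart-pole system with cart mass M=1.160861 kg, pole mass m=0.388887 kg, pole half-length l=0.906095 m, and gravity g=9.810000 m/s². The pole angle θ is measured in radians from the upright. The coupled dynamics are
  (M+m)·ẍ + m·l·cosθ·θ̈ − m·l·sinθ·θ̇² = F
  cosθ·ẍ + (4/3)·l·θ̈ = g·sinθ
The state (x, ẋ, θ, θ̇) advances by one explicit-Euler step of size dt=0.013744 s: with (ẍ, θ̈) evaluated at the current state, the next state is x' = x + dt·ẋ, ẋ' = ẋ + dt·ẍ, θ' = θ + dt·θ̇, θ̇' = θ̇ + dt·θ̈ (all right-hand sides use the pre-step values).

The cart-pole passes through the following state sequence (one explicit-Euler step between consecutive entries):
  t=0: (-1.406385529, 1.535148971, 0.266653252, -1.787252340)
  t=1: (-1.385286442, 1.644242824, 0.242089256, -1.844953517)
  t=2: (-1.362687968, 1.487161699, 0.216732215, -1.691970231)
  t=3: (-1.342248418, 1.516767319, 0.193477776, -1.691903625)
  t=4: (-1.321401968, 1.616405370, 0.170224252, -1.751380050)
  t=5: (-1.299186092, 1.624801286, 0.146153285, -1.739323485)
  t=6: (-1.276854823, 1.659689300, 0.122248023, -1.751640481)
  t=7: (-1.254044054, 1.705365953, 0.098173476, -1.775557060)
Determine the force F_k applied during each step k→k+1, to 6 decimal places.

step 0→1:
  ẍ = (ẋ'−ẋ)/dt = (1.644242824−1.535148971)/0.013744 = 7.937562
  θ̈ = (θ̇'−θ̇)/dt = (-1.844953517−-1.787252340)/0.013744 = -4.198281
  sinθ=0.263504, cosθ=0.964658
  F = (M+m)·ẍ + m·l·cosθ·θ̈ − m·l·sinθ·θ̇² = 12.301221 + -1.427060 − 0.296590 = 10.577571
step 1→2:
  ẍ = (ẋ'−ẋ)/dt = (1.487161699−1.644242824)/0.013744 = -11.429069
  θ̈ = (θ̇'−θ̇)/dt = (-1.691970231−-1.844953517)/0.013744 = 11.130914
  sinθ=0.239731, cosθ=0.970839
  F = (M+m)·ẍ + m·l·cosθ·θ̈ − m·l·sinθ·θ̇² = -17.712177 + 3.807810 − 0.287537 = -14.191903
step 2→3:
  ẍ = (ẋ'−ẋ)/dt = (1.516767319−1.487161699)/0.013744 = 2.154076
  θ̈ = (θ̇'−θ̇)/dt = (-1.691903625−-1.691970231)/0.013744 = 0.004846
  sinθ=0.215039, cosθ=0.976605
  F = (M+m)·ẍ + m·l·cosθ·θ̈ − m·l·sinθ·θ̇² = 3.338275 + 0.001668 − 0.216921 = 3.123022
step 3→4:
  ẍ = (ẋ'−ẋ)/dt = (1.616405370−1.516767319)/0.013744 = 7.249567
  θ̈ = (θ̇'−θ̇)/dt = (-1.751380050−-1.691903625)/0.013744 = -4.327447
  sinθ=0.192273, cosθ=0.981341
  F = (M+m)·ẍ + m·l·cosθ·θ̈ − m·l·sinθ·θ̇² = 11.235002 + -1.496405 − 0.193940 = 9.544658
step 4→5:
  ẍ = (ẋ'−ẋ)/dt = (1.624801286−1.616405370)/0.013744 = 0.610879
  θ̈ = (θ̇'−θ̇)/dt = (-1.739323485−-1.751380050)/0.013744 = 0.877224
  sinθ=0.169403, cosθ=0.985547
  F = (M+m)·ẍ + m·l·cosθ·θ̈ − m·l·sinθ·θ̇² = 0.946708 + 0.304639 − 0.183096 = 1.068250
step 5→6:
  ẍ = (ẋ'−ẋ)/dt = (1.659689300−1.624801286)/0.013744 = 2.538418
  θ̈ = (θ̇'−θ̇)/dt = (-1.751640481−-1.739323485)/0.013744 = -0.896173
  sinθ=0.145634, cosθ=0.989339
  F = (M+m)·ẍ + m·l·cosθ·θ̈ − m·l·sinθ·θ̇² = 3.933908 + -0.312416 − 0.155246 = 3.466246
step 6→7:
  ẍ = (ẋ'−ẋ)/dt = (1.705365953−1.659689300)/0.013744 = 3.323389
  θ̈ = (θ̇'−θ̇)/dt = (-1.775557060−-1.751640481)/0.013744 = -1.740147
  sinθ=0.121944, cosθ=0.992537
  F = (M+m)·ẍ + m·l·cosθ·θ̈ − m·l·sinθ·θ̇² = 5.150415 + -0.608597 − 0.131840 = 4.409978

F_0 = 10.577571 N
F_1 = -14.191903 N
F_2 = 3.123022 N
F_3 = 9.544658 N
F_4 = 1.068250 N
F_5 = 3.466246 N
F_6 = 4.409978 N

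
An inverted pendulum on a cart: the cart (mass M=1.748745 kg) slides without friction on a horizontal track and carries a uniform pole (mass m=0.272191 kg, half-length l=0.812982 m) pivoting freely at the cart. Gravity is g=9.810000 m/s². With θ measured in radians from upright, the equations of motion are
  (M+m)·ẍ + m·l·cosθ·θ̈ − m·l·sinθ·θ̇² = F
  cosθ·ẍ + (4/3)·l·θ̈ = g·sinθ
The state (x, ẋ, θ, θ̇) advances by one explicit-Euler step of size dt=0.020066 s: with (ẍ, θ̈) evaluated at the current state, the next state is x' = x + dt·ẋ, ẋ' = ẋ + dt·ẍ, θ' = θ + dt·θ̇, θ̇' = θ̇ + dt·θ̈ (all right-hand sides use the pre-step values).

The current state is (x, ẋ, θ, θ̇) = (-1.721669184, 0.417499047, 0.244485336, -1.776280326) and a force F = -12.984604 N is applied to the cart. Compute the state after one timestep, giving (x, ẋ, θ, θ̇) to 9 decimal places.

sinθ=0.242056998, cosθ=0.970262031
temp = (F + m·l·θ̇²·sinθ)/(M+m) = (-12.984604 + 0.169003362)/2.020936 = -6.341418351
θ̈ = (g·sinθ − cosθ·temp)/(l·(4/3 − m·cos²θ/(M+m))) = 8.693509362
ẍ = temp − m·l·θ̈·cosθ/(M+m) = -7.265023391
Euler: x'=-1.721669184+0.020066·0.417499047=-1.713291648, ẋ'=0.417499047+0.020066·-7.265023391=0.271719088
       θ'=0.244485336+0.020066·-1.776280326=0.208842495, θ̇'=-1.776280326+0.020066·8.693509362=-1.601836367

(-1.713291648, 0.271719088, 0.208842495, -1.601836367)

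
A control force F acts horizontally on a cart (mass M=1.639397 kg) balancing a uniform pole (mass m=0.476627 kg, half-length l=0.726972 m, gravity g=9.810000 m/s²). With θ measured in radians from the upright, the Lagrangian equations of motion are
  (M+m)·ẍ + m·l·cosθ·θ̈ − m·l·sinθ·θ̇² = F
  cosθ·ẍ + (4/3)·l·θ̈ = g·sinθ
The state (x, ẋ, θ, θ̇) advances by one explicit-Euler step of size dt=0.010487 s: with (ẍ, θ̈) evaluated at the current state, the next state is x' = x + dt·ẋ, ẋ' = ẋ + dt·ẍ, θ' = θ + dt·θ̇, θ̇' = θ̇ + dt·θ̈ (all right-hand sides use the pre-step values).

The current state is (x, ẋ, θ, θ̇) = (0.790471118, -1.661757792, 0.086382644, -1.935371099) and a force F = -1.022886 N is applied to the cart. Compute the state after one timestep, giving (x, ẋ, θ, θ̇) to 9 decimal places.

(0.773044264, -1.668976531, 0.066086407, -1.918794530)

sinθ=0.086275253, cosθ=0.996271339
temp = (F + m·l·θ̇²·sinθ)/(M+m) = (-1.022886 + 0.111972422)/2.116024 = -0.430483576
θ̈ = (g·sinθ − cosθ·temp)/(l·(4/3 − m·cos²θ/(M+m))) = 1.580677904
ẍ = temp − m·l·θ̈·cosθ/(M+m) = -0.688351162
Euler: x'=0.790471118+0.010487·-1.661757792=0.773044264, ẋ'=-1.661757792+0.010487·-0.688351162=-1.668976531
       θ'=0.086382644+0.010487·-1.935371099=0.066086407, θ̇'=-1.935371099+0.010487·1.580677904=-1.918794530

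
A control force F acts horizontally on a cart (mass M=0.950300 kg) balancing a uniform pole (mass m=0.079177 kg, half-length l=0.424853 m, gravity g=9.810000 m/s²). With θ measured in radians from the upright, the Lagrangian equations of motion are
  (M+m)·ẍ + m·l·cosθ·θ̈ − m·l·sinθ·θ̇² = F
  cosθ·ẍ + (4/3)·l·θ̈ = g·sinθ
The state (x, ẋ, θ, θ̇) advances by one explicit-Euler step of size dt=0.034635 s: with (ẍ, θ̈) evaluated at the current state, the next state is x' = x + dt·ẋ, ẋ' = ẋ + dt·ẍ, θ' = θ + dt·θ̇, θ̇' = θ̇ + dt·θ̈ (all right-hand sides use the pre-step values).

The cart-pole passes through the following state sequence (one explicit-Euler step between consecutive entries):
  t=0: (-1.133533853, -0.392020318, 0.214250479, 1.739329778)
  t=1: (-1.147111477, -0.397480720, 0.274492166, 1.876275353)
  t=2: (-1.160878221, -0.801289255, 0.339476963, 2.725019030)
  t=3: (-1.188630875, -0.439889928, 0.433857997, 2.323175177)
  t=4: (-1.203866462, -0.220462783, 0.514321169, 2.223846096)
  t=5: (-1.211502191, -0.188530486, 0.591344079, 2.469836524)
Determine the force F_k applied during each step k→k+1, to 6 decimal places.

step 0→1:
  ẍ = (ẋ'−ẋ)/dt = (-0.397480720−-0.392020318)/0.034635 = -0.157656
  θ̈ = (θ̇'−θ̇)/dt = (1.876275353−1.739329778)/0.034635 = 3.953965
  sinθ=0.212615, cosθ=0.977136
  F = (M+m)·ẍ + m·l·cosθ·θ̈ − m·l·sinθ·θ̇² = -0.162303 + 0.129965 − 0.021637 = -0.053975
step 1→2:
  ẍ = (ẋ'−ẋ)/dt = (-0.801289255−-0.397480720)/0.034635 = -11.658973
  θ̈ = (θ̇'−θ̇)/dt = (2.725019030−1.876275353)/0.034635 = 24.505375
  sinθ=0.271058, cosθ=0.962563
  F = (M+m)·ẍ + m·l·cosθ·θ̈ − m·l·sinθ·θ̇² = -12.002645 + 0.793466 − 0.032099 = -11.241278
step 2→3:
  ẍ = (ẋ'−ẋ)/dt = (-0.439889928−-0.801289255)/0.034635 = 10.434512
  θ̈ = (θ̇'−θ̇)/dt = (2.323175177−2.725019030)/0.034635 = -11.602248
  sinθ=0.332994, cosθ=0.942929
  F = (M+m)·ẍ + m·l·cosθ·θ̈ − m·l·sinθ·θ̇² = 10.742090 + -0.368009 − 0.083179 = 10.290902
step 3→4:
  ẍ = (ẋ'−ẋ)/dt = (-0.220462783−-0.439889928)/0.034635 = 6.335416
  θ̈ = (θ̇'−θ̇)/dt = (2.223846096−2.323175177)/0.034635 = -2.867882
  sinθ=0.420374, cosθ=0.907351
  F = (M+m)·ẍ + m·l·cosθ·θ̈ − m·l·sinθ·θ̇² = 6.522165 + -0.087533 − 0.076320 = 6.358312
step 4→5:
  ẍ = (ẋ'−ẋ)/dt = (-0.188530486−-0.220462783)/0.034635 = 0.921966
  θ̈ = (θ̇'−θ̇)/dt = (2.469836524−2.223846096)/0.034635 = 7.102365
  sinθ=0.491944, cosθ=0.870627
  F = (M+m)·ẍ + m·l·cosθ·θ̈ − m·l·sinθ·θ̇² = 0.949143 + 0.208005 − 0.081839 = 1.075308

F_0 = -0.053975 N
F_1 = -11.241278 N
F_2 = 10.290902 N
F_3 = 6.358312 N
F_4 = 1.075308 N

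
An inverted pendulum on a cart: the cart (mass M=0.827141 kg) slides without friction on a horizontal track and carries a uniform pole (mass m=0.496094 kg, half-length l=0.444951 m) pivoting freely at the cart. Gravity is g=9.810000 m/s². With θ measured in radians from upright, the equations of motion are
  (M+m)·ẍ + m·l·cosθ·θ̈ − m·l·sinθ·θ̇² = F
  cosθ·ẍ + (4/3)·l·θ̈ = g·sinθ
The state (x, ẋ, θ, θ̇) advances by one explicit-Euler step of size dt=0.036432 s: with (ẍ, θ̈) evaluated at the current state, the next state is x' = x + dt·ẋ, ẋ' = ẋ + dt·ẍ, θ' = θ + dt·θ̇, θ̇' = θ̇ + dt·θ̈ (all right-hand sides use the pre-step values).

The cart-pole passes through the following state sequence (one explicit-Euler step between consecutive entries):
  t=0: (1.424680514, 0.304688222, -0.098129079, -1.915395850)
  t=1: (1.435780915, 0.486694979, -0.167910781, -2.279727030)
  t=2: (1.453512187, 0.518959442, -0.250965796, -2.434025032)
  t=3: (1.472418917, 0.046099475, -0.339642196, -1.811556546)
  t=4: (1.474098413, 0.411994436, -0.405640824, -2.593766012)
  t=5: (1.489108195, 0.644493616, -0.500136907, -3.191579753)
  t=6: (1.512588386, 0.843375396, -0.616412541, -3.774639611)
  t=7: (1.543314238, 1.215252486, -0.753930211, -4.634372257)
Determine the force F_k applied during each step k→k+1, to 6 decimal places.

step 0→1:
  ẍ = (ẋ'−ẋ)/dt = (0.486694979−0.304688222)/0.036432 = 4.995794
  θ̈ = (θ̇'−θ̇)/dt = (-2.279727030−-1.915395850)/0.036432 = -10.000307
  sinθ=-0.097972, cosθ=0.995189
  F = (M+m)·ẍ + m·l·cosθ·θ̈ − m·l·sinθ·θ̇² = 6.610609 + -2.196823 − -0.079340 = 4.493126
step 1→2:
  ẍ = (ẋ'−ẋ)/dt = (0.518959442−0.486694979)/0.036432 = 0.885608
  θ̈ = (θ̇'−θ̇)/dt = (-2.434025032−-2.279727030)/0.036432 = -4.235233
  sinθ=-0.167123, cosθ=0.985936
  F = (M+m)·ẍ + m·l·cosθ·θ̈ − m·l·sinθ·θ̇² = 1.171867 + -0.921727 − -0.191725 = 0.441865
step 2→3:
  ẍ = (ẋ'−ẋ)/dt = (0.046099475−0.518959442)/0.036432 = -12.979248
  θ̈ = (θ̇'−θ̇)/dt = (-1.811556546−-2.434025032)/0.036432 = 17.085762
  sinθ=-0.248340, cosθ=0.968673
  F = (M+m)·ẍ + m·l·cosθ·θ̈ − m·l·sinθ·θ̇² = -17.174595 + 3.653320 − -0.324767 = -13.196508
step 3→4:
  ẍ = (ẋ'−ẋ)/dt = (0.411994436−0.046099475)/0.036432 = 10.043230
  θ̈ = (θ̇'−θ̇)/dt = (-2.593766012−-1.811556546)/0.036432 = -21.470396
  sinθ=-0.333150, cosθ=0.942874
  F = (M+m)·ẍ + m·l·cosθ·θ̈ − m·l·sinθ·θ̇² = 13.289554 + -4.468583 − -0.241335 = 9.062305
step 4→5:
  ẍ = (ẋ'−ẋ)/dt = (0.644493616−0.411994436)/0.036432 = 6.381730
  θ̈ = (θ̇'−θ̇)/dt = (-3.191579753−-2.593766012)/0.036432 = -16.409029
  sinθ=-0.394608, cosθ=0.918850
  F = (M+m)·ẍ + m·l·cosθ·θ̈ − m·l·sinθ·θ̇² = 8.444528 + -3.328155 − -0.586008 = 5.702381
step 5→6:
  ẍ = (ẋ'−ẋ)/dt = (0.843375396−0.644493616)/0.036432 = 5.458986
  θ̈ = (θ̇'−θ̇)/dt = (-3.774639611−-3.191579753)/0.036432 = -16.004058
  sinθ=-0.479546, cosθ=0.877517
  F = (M+m)·ẍ + m·l·cosθ·θ̈ − m·l·sinθ·θ̇² = 7.223521 + -3.100001 − -1.078245 = 5.201766
step 6→7:
  ẍ = (ẋ'−ẋ)/dt = (1.215252486−0.843375396)/0.036432 = 10.207430
  θ̈ = (θ̇'−θ̇)/dt = (-4.634372257−-3.774639611)/0.036432 = -23.598283
  sinθ=-0.578112, cosθ=0.815958
  F = (M+m)·ẍ + m·l·cosθ·θ̈ − m·l·sinθ·θ̇² = 13.506829 + -4.250345 − -1.818188 = 11.074672

F_0 = 4.493126 N
F_1 = 0.441865 N
F_2 = -13.196508 N
F_3 = 9.062305 N
F_4 = 5.702381 N
F_5 = 5.201766 N
F_6 = 11.074672 N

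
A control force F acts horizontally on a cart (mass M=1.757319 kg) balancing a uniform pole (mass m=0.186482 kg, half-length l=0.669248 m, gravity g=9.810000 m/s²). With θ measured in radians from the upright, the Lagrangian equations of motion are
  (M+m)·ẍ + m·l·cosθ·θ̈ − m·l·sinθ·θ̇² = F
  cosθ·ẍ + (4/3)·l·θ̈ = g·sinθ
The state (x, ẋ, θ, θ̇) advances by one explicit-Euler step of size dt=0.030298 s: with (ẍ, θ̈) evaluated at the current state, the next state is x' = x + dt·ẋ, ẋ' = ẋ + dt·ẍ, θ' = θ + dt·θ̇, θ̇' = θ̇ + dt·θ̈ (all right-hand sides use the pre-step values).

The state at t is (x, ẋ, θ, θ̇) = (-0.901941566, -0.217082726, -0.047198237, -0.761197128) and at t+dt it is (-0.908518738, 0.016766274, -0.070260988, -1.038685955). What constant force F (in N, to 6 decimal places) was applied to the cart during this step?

F = 13.864496 N

ẍ = (ẋ'−ẋ)/dt = (0.016766274−-0.217082726)/0.030298 = 7.718298
θ̈ = (θ̇'−θ̇)/dt = (-1.038685955−-0.761197128)/0.030298 = -9.158652
sinθ=-0.047181, cosθ=0.998886
F = (M+m)·ẍ + m·l·cosθ·θ̈ − m·l·sinθ·θ̇² = 15.002836 + -1.141752 − -0.003412 = 13.864496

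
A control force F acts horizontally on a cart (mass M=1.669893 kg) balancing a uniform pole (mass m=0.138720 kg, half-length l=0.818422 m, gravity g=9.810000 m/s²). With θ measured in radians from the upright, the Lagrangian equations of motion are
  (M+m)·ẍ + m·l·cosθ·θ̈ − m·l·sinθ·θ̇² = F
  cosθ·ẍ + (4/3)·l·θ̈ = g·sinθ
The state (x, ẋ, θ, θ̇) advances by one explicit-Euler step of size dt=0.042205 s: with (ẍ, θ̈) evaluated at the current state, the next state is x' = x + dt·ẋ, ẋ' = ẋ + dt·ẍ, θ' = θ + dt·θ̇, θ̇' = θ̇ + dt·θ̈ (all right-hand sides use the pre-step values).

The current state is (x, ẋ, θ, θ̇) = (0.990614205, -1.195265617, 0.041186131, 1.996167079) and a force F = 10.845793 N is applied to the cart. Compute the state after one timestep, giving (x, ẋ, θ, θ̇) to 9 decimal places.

sinθ=0.041174488, cosθ=0.999151971
temp = (F + m·l·θ̇²·sinθ)/(M+m) = (10.845793 + 0.018626805)/1.808613 = 6.007045070
θ̈ = (g·sinθ − cosθ·temp)/(l·(4/3 − m·cos²θ/(M+m))) = -5.442572633
ẍ = temp − m·l·θ̈·cosθ/(M+m) = 6.348400260
Euler: x'=0.990614205+0.042205·-1.195265617=0.940168020, ẋ'=-1.195265617+0.042205·6.348400260=-0.927331384
       θ'=0.041186131+0.042205·1.996167079=0.125434363, θ̇'=1.996167079+0.042205·-5.442572633=1.766463301

(0.940168020, -0.927331384, 0.125434363, 1.766463301)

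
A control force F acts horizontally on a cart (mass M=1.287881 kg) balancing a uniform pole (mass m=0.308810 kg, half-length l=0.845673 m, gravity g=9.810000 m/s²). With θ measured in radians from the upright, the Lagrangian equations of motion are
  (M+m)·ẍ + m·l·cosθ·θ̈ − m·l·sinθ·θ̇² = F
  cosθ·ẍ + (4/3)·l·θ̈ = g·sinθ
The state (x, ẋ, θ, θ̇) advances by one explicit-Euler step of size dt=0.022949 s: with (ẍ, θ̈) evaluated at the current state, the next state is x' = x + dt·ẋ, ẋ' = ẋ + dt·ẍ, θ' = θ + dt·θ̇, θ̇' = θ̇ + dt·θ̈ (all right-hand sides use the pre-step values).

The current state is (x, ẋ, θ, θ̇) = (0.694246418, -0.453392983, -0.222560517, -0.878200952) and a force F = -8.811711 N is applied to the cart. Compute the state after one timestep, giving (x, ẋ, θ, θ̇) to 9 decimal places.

(0.683841502, -0.592901456, -0.242714351, -0.801597583)

sinθ=-0.220727707, cosθ=0.975335470
temp = (F + m·l·θ̇²·sinθ)/(M+m) = (-8.811711 + -0.044456829)/1.596691 = -5.546575905
θ̈ = (g·sinθ − cosθ·temp)/(l·(4/3 − m·cos²θ/(M+m))) = 3.337982883
ẍ = temp − m·l·θ̈·cosθ/(M+m) = -6.079065428
Euler: x'=0.694246418+0.022949·-0.453392983=0.683841502, ẋ'=-0.453392983+0.022949·-6.079065428=-0.592901456
       θ'=-0.222560517+0.022949·-0.878200952=-0.242714351, θ̇'=-0.878200952+0.022949·3.337982883=-0.801597583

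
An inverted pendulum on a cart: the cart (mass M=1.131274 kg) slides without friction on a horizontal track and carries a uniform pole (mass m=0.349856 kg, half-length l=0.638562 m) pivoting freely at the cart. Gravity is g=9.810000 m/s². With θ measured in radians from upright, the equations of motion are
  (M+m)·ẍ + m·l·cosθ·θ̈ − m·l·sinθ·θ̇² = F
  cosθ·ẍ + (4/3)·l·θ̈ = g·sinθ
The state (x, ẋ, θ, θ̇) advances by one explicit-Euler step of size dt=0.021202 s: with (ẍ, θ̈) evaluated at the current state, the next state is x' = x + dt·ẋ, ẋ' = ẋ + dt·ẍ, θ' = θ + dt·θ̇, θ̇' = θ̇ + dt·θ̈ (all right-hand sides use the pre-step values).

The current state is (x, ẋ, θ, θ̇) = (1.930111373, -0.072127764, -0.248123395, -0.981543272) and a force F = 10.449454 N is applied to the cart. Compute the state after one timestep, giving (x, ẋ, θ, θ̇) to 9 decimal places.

(1.928582120, 0.116943978, -0.268934075, -1.256803655)

sinθ=-0.245585259, cosθ=0.969374995
temp = (F + m·l·θ̇²·sinθ)/(M+m) = (10.449454 + -0.052858349)/1.481130 = 7.019367409
θ̈ = (g·sinθ − cosθ·temp)/(l·(4/3 − m·cos²θ/(M+m))) = -12.982755547
ẍ = temp − m·l·θ̈·cosθ/(M+m) = 8.917637090
Euler: x'=1.930111373+0.021202·-0.072127764=1.928582120, ẋ'=-0.072127764+0.021202·8.917637090=0.116943978
       θ'=-0.248123395+0.021202·-0.981543272=-0.268934075, θ̇'=-0.981543272+0.021202·-12.982755547=-1.256803655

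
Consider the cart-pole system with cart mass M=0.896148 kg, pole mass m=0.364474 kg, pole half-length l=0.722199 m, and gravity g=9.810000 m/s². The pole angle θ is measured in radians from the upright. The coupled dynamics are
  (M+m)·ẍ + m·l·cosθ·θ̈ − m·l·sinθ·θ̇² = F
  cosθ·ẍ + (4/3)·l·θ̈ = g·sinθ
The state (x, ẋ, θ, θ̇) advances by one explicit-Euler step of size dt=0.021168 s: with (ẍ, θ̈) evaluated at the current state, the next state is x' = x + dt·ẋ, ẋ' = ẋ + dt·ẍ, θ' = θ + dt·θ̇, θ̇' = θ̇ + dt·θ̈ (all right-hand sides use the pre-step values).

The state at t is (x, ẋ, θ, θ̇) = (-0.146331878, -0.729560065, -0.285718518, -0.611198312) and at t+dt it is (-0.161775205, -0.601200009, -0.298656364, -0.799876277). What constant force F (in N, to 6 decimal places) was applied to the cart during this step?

F = 5.420883 N

ẍ = (ẋ'−ẋ)/dt = (-0.601200009−-0.729560065)/0.021168 = 6.063873
θ̈ = (θ̇'−θ̇)/dt = (-0.799876277−-0.611198312)/0.021168 = -8.913358
sinθ=-0.281847, cosθ=0.959459
F = (M+m)·ẍ + m·l·cosθ·θ̈ − m·l·sinθ·θ̇² = 7.644251 + -2.251082 − -0.027714 = 5.420883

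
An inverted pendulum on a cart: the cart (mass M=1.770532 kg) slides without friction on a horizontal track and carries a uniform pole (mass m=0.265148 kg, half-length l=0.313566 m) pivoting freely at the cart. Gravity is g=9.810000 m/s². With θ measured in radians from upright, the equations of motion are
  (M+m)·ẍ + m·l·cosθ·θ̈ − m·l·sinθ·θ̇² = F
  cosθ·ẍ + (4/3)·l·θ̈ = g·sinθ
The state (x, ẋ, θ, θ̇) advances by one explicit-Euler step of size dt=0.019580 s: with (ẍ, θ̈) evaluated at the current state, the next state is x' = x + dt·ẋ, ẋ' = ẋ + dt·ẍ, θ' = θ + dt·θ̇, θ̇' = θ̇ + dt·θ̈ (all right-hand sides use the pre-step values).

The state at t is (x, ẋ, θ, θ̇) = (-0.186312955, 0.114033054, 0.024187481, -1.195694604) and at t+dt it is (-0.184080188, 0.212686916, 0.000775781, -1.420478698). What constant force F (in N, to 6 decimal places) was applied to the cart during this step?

ẍ = (ẋ'−ẋ)/dt = (0.212686916−0.114033054)/0.019580 = 5.038502
θ̈ = (θ̇'−θ̇)/dt = (-1.420478698−-1.195694604)/0.019580 = -11.480291
sinθ=0.024185, cosθ=0.999707
F = (M+m)·ẍ + m·l·cosθ·θ̈ − m·l·sinθ·θ̇² = 10.256777 + -0.954208 − 0.002875 = 9.299694

F = 9.299694 N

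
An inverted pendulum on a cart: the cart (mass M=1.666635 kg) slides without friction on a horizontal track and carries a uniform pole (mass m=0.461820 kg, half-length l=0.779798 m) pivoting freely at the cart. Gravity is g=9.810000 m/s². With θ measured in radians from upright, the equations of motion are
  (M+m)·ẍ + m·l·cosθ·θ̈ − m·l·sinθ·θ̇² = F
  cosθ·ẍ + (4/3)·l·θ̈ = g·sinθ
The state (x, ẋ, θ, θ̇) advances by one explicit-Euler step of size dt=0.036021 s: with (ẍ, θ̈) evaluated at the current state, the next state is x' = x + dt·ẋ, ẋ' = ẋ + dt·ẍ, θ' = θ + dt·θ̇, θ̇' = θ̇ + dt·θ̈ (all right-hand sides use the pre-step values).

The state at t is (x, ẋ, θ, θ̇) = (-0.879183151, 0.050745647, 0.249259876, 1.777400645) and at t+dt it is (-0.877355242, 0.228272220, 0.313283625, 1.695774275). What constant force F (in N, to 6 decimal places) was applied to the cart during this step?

ẍ = (ẋ'−ẋ)/dt = (0.228272220−0.050745647)/0.036021 = 4.928419
θ̈ = (θ̇'−θ̇)/dt = (1.695774275−1.777400645)/0.036021 = -2.266077
sinθ=0.246687, cosθ=0.969095
F = (M+m)·ẍ + m·l·cosθ·θ̈ − m·l·sinθ·θ̇² = 10.489918 + -0.790854 − 0.280654 = 9.418410

F = 9.418410 N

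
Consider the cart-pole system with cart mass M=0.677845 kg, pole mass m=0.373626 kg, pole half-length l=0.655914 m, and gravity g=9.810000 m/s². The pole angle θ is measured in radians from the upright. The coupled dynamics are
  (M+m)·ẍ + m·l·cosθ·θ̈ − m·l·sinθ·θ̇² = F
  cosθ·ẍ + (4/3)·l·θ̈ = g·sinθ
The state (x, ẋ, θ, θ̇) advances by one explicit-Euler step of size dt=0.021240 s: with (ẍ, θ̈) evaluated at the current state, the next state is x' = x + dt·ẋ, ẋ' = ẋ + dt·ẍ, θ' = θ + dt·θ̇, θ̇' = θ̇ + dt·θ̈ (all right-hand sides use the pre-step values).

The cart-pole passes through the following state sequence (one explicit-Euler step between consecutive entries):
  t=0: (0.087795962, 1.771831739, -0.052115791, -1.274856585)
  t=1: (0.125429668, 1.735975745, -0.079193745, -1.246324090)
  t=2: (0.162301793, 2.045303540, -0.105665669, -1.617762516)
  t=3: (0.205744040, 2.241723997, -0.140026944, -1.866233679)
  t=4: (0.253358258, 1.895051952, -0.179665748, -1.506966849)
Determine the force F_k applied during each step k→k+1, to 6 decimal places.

F_0 = -1.425517 N
F_1 = 11.070952 N
F_2 = 6.940436 N
F_3 = -12.937987 N

step 0→1:
  ẍ = (ẋ'−ẋ)/dt = (1.735975745−1.771831739)/0.021240 = -1.688135
  θ̈ = (θ̇'−θ̇)/dt = (-1.246324090−-1.274856585)/0.021240 = 1.343338
  sinθ=-0.052092, cosθ=0.998642
  F = (M+m)·ẍ + m·l·cosθ·θ̈ − m·l·sinθ·θ̇² = -1.775025 + 0.328760 − -0.020748 = -1.425517
step 1→2:
  ẍ = (ẋ'−ẋ)/dt = (2.045303540−1.735975745)/0.021240 = 14.563456
  θ̈ = (θ̇'−θ̇)/dt = (-1.617762516−-1.246324090)/0.021240 = -17.487685
  sinθ=-0.079111, cosθ=0.996866
  F = (M+m)·ẍ + m·l·cosθ·θ̈ − m·l·sinθ·θ̇² = 15.313051 + -4.272214 − -0.030115 = 11.070952
step 2→3:
  ẍ = (ẋ'−ẋ)/dt = (2.241723997−2.045303540)/0.021240 = 9.247667
  θ̈ = (θ̇'−θ̇)/dt = (-1.866233679−-1.617762516)/0.021240 = -11.698266
  sinθ=-0.105469, cosθ=0.994423
  F = (M+m)·ẍ + m·l·cosθ·θ̈ − m·l·sinθ·θ̇² = 9.723654 + -2.850864 − -0.067646 = 6.940436
step 3→4:
  ẍ = (ẋ'−ẋ)/dt = (1.895051952−2.241723997)/0.021240 = -16.321659
  θ̈ = (θ̇'−θ̇)/dt = (-1.506966849−-1.866233679)/0.021240 = 16.914634
  sinθ=-0.139570, cosθ=0.990212
  F = (M+m)·ẍ + m·l·cosθ·θ̈ − m·l·sinθ·θ̇² = -17.161752 + 4.104638 − -0.119126 = -12.937987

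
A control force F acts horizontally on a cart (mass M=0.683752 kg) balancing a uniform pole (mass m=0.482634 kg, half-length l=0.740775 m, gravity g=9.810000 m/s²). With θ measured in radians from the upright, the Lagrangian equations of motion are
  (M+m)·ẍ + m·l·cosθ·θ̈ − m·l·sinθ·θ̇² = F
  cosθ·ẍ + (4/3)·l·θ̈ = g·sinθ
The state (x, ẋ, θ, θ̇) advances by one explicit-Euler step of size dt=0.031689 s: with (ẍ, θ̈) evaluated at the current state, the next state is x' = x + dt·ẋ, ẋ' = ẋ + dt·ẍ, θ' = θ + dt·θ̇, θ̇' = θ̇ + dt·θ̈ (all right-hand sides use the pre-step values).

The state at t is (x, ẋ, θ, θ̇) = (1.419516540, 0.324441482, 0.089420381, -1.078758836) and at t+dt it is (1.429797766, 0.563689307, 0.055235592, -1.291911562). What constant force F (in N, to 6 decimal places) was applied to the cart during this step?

F = 6.373674 N

ẍ = (ẋ'−ẋ)/dt = (0.563689307−0.324441482)/0.031689 = 7.549870
θ̈ = (θ̇'−θ̇)/dt = (-1.291911562−-1.078758836)/0.031689 = -6.726395
sinθ=0.089301, cosθ=0.996005
F = (M+m)·ẍ + m·l·cosθ·θ̈ − m·l·sinθ·θ̇² = 8.806062 + -2.395234 − 0.037154 = 6.373674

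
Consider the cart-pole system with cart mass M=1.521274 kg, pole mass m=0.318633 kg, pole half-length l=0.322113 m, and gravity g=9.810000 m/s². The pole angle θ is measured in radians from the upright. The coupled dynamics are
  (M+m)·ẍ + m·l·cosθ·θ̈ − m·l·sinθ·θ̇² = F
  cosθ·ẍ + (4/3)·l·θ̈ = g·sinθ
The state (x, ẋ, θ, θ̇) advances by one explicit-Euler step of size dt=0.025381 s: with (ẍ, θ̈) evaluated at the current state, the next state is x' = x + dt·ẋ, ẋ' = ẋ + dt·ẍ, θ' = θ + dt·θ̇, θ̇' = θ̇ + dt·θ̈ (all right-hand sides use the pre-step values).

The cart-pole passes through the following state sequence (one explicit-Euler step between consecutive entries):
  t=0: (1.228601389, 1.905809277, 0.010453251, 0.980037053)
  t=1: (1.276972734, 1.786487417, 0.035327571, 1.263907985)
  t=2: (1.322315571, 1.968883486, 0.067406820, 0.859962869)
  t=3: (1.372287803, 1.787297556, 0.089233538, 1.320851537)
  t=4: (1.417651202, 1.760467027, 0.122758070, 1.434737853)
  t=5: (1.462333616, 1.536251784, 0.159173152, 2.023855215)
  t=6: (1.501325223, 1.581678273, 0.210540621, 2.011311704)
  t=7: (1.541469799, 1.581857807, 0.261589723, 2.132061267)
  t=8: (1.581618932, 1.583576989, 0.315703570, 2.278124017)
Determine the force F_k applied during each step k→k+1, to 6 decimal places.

F_0 = -7.502996 N
F_1 = 11.583919 N
F_2 = -11.309039 N
F_3 = -1.502241 N
F_4 = -13.915223 N
F_5 = 3.176319 N
F_6 = 0.403748 N
F_7 = 0.574524 N

step 0→1:
  ẍ = (ẋ'−ẋ)/dt = (1.786487417−1.905809277)/0.025381 = -4.701228
  θ̈ = (θ̇'−θ̇)/dt = (1.263907985−0.980037053)/0.025381 = 11.184387
  sinθ=0.010453, cosθ=0.999945
  F = (M+m)·ẍ + m·l·cosθ·θ̈ − m·l·sinθ·θ̇² = -8.649822 + 1.147856 − 0.001030 = -7.502996
step 1→2:
  ẍ = (ẋ'−ẋ)/dt = (1.968883486−1.786487417)/0.025381 = 7.186323
  θ̈ = (θ̇'−θ̇)/dt = (0.859962869−1.263907985)/0.025381 = -15.915256
  sinθ=0.035320, cosθ=0.999376
  F = (M+m)·ẍ + m·l·cosθ·θ̈ − m·l·sinθ·θ̇² = 13.222166 + -1.632456 − 0.005791 = 11.583919
step 2→3:
  ẍ = (ẋ'−ẋ)/dt = (1.787297556−1.968883486)/0.025381 = -7.154404
  θ̈ = (θ̇'−θ̇)/dt = (1.320851537−0.859962869)/0.025381 = 18.158806
  sinθ=0.067356, cosθ=0.997729
  F = (M+m)·ẍ + m·l·cosθ·θ̈ − m·l·sinθ·θ̇² = -13.163438 + 1.859512 − 0.005112 = -11.309039
step 3→4:
  ẍ = (ẋ'−ẋ)/dt = (1.760467027−1.787297556)/0.025381 = -1.057111
  θ̈ = (θ̇'−θ̇)/dt = (1.434737853−1.320851537)/0.025381 = 4.487070
  sinθ=0.089115, cosθ=0.996021
  F = (M+m)·ẍ + m·l·cosθ·θ̈ − m·l·sinθ·θ̇² = -1.944986 + 0.458702 − 0.015957 = -1.502241
step 4→5:
  ẍ = (ẋ'−ẋ)/dt = (1.536251784−1.760467027)/0.025381 = -8.833980
  θ̈ = (θ̇'−θ̇)/dt = (2.023855215−1.434737853)/0.025381 = 23.210959
  sinθ=0.122450, cosθ=0.992475
  F = (M+m)·ẍ + m·l·cosθ·θ̈ − m·l·sinθ·θ̇² = -16.253701 + 2.364349 − 0.025870 = -13.915223
step 5→6:
  ẍ = (ẋ'−ẋ)/dt = (1.581678273−1.536251784)/0.025381 = 1.789783
  θ̈ = (θ̇'−θ̇)/dt = (2.011311704−2.023855215)/0.025381 = -0.494209
  sinθ=0.158502, cosθ=0.987359
  F = (M+m)·ẍ + m·l·cosθ·θ̈ − m·l·sinθ·θ̇² = 3.293035 + -0.050082 − 0.066633 = 3.176319
step 6→7:
  ẍ = (ẋ'−ẋ)/dt = (1.581857807−1.581678273)/0.025381 = 0.007074
  θ̈ = (θ̇'−θ̇)/dt = (2.132061267−2.011311704)/0.025381 = 4.757479
  sinθ=0.208989, cosθ=0.977918
  F = (M+m)·ẍ + m·l·cosθ·θ̈ − m·l·sinθ·θ̇² = 0.013015 + 0.477505 − 0.086772 = 0.403748
step 7→8:
  ẍ = (ẋ'−ẋ)/dt = (1.583576989−1.581857807)/0.025381 = 0.067735
  θ̈ = (θ̇'−θ̇)/dt = (2.278124017−2.132061267)/0.025381 = 5.754807
  sinθ=0.258617, cosθ=0.965980
  F = (M+m)·ẍ + m·l·cosθ·θ̈ − m·l·sinθ·θ̇² = 0.124626 + 0.570556 − 0.120658 = 0.574524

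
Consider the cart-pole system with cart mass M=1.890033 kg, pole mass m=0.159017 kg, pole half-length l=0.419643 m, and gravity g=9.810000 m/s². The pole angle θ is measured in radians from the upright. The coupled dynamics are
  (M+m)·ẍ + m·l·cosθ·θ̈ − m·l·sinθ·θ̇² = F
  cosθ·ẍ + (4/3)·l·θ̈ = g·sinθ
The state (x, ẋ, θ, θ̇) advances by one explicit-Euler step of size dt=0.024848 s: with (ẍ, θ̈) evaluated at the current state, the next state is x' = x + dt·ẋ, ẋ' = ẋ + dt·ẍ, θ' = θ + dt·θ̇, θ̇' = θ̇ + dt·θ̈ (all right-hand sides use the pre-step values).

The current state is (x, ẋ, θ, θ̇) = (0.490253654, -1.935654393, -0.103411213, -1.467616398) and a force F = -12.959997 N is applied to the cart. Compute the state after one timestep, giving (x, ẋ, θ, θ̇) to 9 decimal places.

sinθ=-0.103227000, cosθ=0.994657824
temp = (F + m·l·θ̇²·sinθ)/(M+m) = (-12.959997 + -0.014836859)/2.049050 = -6.332121646
θ̈ = (g·sinθ − cosθ·temp)/(l·(4/3 − m·cos²θ/(M+m))) = 10.023880243
ẍ = temp − m·l·θ̈·cosθ/(M+m) = -6.656820350
Euler: x'=0.490253654+0.024848·-1.935654393=0.442156514, ẋ'=-1.935654393+0.024848·-6.656820350=-2.101063065
       θ'=-0.103411213+0.024848·-1.467616398=-0.139878545, θ̇'=-1.467616398+0.024848·10.023880243=-1.218543022

(0.442156514, -2.101063065, -0.139878545, -1.218543022)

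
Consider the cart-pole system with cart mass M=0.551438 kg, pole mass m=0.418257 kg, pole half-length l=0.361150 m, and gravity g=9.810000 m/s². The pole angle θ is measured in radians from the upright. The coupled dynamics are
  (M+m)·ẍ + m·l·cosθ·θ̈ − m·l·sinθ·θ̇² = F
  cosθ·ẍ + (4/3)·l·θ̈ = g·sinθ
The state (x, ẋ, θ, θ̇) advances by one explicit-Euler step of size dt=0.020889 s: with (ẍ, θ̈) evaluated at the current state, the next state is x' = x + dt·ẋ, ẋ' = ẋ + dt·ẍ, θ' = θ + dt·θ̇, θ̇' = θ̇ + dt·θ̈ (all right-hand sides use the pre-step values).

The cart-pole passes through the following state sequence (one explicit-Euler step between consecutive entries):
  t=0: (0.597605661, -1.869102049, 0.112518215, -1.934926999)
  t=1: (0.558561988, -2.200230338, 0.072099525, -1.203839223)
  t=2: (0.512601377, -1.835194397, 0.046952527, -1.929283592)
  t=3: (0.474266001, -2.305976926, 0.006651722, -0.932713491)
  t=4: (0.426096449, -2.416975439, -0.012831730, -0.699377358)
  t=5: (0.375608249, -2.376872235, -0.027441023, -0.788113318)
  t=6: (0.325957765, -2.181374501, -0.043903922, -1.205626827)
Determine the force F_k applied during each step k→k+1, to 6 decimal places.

step 0→1:
  ẍ = (ẋ'−ẋ)/dt = (-2.200230338−-1.869102049)/0.020889 = -15.851802
  θ̈ = (θ̇'−θ̇)/dt = (-1.203839223−-1.934926999)/0.020889 = 34.998697
  sinθ=0.112281, cosθ=0.993677
  F = (M+m)·ẍ + m·l·cosθ·θ̈ − m·l·sinθ·θ̇² = -15.371413 + 5.253246 − 0.063499 = -10.181666
step 1→2:
  ẍ = (ẋ'−ẋ)/dt = (-1.835194397−-2.200230338)/0.020889 = 17.475032
  θ̈ = (θ̇'−θ̇)/dt = (-1.929283592−-1.203839223)/0.020889 = -34.728535
  sinθ=0.072037, cosθ=0.997402
  F = (M+m)·ẍ + m·l·cosθ·θ̈ − m·l·sinθ·θ̇² = 16.945451 + -5.232238 − 0.015770 = 11.697443
step 2→3:
  ẍ = (ẋ'−ẋ)/dt = (-2.305976926−-1.835194397)/0.020889 = -22.537342
  θ̈ = (θ̇'−θ̇)/dt = (-0.932713491−-1.929283592)/0.020889 = 47.707889
  sinθ=0.046935, cosθ=0.998898
  F = (M+m)·ẍ + m·l·cosθ·θ̈ − m·l·sinθ·θ̇² = -21.854347 + 7.198502 − 0.026389 = -14.682234
step 3→4:
  ẍ = (ẋ'−ẋ)/dt = (-2.416975439−-2.305976926)/0.020889 = -5.313730
  θ̈ = (θ̇'−θ̇)/dt = (-0.699377358−-0.932713491)/0.020889 = 11.170287
  sinθ=0.006652, cosθ=0.999978
  F = (M+m)·ẍ + m·l·cosθ·θ̈ − m·l·sinθ·θ̇² = -5.152698 + 1.687274 − 0.000874 = -3.466298
step 4→5:
  ẍ = (ẋ'−ẋ)/dt = (-2.376872235−-2.416975439)/0.020889 = 1.919824
  θ̈ = (θ̇'−θ̇)/dt = (-0.788113318−-0.699377358)/0.020889 = -4.247975
  sinθ=-0.012831, cosθ=0.999918
  F = (M+m)·ẍ + m·l·cosθ·θ̈ − m·l·sinθ·θ̇² = 1.861644 + -0.641619 − -0.000948 = 1.220973
step 5→6:
  ẍ = (ẋ'−ẋ)/dt = (-2.181374501−-2.376872235)/0.020889 = 9.358884
  θ̈ = (θ̇'−θ̇)/dt = (-1.205626827−-0.788113318)/0.020889 = -19.987243
  sinθ=-0.027438, cosθ=0.999624
  F = (M+m)·ẍ + m·l·cosθ·θ̈ − m·l·sinθ·θ̇² = 9.075263 + -3.018007 − -0.002574 = 6.059831

F_0 = -10.181666 N
F_1 = 11.697443 N
F_2 = -14.682234 N
F_3 = -3.466298 N
F_4 = 1.220973 N
F_5 = 6.059831 N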